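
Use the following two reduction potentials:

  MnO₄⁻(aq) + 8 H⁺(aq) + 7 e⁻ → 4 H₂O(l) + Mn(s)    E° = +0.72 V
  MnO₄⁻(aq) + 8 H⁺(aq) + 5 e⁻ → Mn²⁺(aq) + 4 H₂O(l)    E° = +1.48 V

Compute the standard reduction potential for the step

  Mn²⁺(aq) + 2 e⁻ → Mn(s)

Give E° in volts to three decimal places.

-1.180 V

Sequential free energies add, so n₃E°₃ = n₁E°₁ + n₂E°₂.
With n₃ = 7, and the known step contributing 5×(+1.48) V, the unknown satisfies 2·E° = 7×(+0.72) − 5×(+1.48) = -2.360.
E° = -2.360 / 2 = -1.180 V.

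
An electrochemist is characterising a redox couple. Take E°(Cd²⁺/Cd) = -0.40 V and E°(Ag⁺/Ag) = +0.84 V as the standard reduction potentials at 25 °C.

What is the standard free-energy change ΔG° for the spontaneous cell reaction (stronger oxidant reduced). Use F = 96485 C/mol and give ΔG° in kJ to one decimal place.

-239.3 kJ

Ag⁺/Ag (E° = +0.84 V) is the cathode; Cd²⁺/Cd (E° = -0.40 V) is the anode, so E°cell = +1.24 V.
Balancing electrons gives n = 2 (lcm of 1 and 2).
ΔG° = −nFE° = −(2)(96485)(+1.24) = -239,283 J = -239.3 kJ.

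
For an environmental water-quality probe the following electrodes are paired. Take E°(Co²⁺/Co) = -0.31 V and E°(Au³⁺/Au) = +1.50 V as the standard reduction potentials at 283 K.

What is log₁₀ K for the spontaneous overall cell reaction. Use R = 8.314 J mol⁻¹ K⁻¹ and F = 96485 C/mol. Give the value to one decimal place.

Cathode: Au³⁺/Au; anode: Co²⁺/Co. E°cell = (+1.50) − (-0.31) = +1.81 V, with n = 6.
ΔG° = −nFE° = −RT ln K, so ln K = nFE°/(RT) = (6)(96485)(+1.81) / ((8.314)(283)) = 445.342.
log₁₀ K = 445.342 / ln 10 = 193.4.

193.4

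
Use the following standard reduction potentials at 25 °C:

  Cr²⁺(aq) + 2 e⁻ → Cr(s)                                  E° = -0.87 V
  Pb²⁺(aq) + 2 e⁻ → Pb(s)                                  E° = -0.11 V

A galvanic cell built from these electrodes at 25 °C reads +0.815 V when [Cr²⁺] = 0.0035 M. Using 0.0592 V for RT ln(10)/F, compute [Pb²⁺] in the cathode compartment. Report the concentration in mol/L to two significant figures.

0.25 M

Pb²⁺/Pb is the cathode, Cr²⁺/Cr the anode: E°cell = +0.76 V, n = 2.
Overall reaction: Pb²⁺(aq) + Cr(s) → Pb(s) + Cr²⁺(aq); Q = [Cr²⁺]^1/[Pb²⁺]^1.
From E = E° − (0.0592/n) log Q: log Q = (E° − E)·n/0.0592 = (+0.76 − (+0.815))·2/0.0592 = -1.8581.
So 1·log[Pb²⁺] = 1·log(0.0035) − log Q = -2.4559 − (-1.8581) = -0.5978; [Pb²⁺] = 10^(-0.5978) ≈ 0.25 M.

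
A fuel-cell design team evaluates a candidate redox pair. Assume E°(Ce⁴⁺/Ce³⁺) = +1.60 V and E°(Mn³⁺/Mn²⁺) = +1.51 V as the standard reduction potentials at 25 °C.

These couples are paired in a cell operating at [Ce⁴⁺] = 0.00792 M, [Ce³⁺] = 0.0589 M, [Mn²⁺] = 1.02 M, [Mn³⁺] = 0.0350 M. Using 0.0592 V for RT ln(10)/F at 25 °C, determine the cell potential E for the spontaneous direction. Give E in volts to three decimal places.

+0.125 V

Ce⁴⁺/Ce³⁺ is the cathode (higher E°), Mn³⁺/Mn²⁺ the anode: E°cell = +1.60 − (+1.51) = +0.09 V, n = 1.
Overall: Ce⁴⁺(aq) + Mn²⁺(aq) → Ce³⁺(aq) + Mn³⁺(aq)
Q = [Ce³⁺]·[Mn³⁺] / ([Ce⁴⁺]·[Mn²⁺]); log Q = -0.593.
E = E° − (0.0592/n) log Q = +0.09 − (0.0592/1)(-0.593) = +0.125 V.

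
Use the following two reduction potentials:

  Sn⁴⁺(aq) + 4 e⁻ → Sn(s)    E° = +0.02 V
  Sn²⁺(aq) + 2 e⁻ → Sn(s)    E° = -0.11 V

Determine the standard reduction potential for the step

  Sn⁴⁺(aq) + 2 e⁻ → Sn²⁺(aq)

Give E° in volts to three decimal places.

+0.150 V

Sequential free energies add, so n₃E°₃ = n₁E°₁ + n₂E°₂.
With n₃ = 4, and the known step contributing 2×(-0.11) V, the unknown satisfies 2·E° = 4×(+0.02) − 2×(-0.11) = +0.300.
E° = +0.300 / 2 = +0.150 V.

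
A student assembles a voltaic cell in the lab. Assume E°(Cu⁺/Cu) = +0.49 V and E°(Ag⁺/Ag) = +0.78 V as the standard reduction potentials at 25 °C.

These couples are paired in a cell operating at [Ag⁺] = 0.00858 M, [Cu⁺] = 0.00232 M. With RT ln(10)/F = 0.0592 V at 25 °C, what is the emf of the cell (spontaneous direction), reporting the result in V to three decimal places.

+0.324 V

Ag⁺/Ag is the cathode (higher E°), Cu⁺/Cu the anode: E°cell = +0.78 − (+0.49) = +0.29 V, n = 1.
Overall: Ag⁺(aq) + Cu(s) → Ag(s) + Cu⁺(aq)
Q = [Cu⁺] / ([Ag⁺]); log Q = -0.568.
E = E° − (0.0592/n) log Q = +0.29 − (0.0592/1)(-0.568) = +0.324 V.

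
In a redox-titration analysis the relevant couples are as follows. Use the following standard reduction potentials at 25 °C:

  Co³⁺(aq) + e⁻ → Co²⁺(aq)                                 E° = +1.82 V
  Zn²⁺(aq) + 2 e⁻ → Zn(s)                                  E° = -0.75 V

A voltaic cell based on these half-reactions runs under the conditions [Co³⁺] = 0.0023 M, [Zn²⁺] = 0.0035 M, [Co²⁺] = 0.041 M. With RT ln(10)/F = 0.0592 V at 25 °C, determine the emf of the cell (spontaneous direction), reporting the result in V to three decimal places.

Co³⁺/Co²⁺ is the cathode (higher E°), Zn²⁺/Zn the anode: E°cell = +1.82 − (-0.75) = +2.57 V, n = 2.
Overall: 2 Co³⁺(aq) + Zn(s) → 2 Co²⁺(aq) + Zn²⁺(aq)
Q = [Co²⁺]^2·[Zn²⁺] / ([Co³⁺]^2); log Q = 0.046.
E = E° − (0.0592/n) log Q = +2.57 − (0.0592/2)(0.046) = +2.569 V.

+2.569 V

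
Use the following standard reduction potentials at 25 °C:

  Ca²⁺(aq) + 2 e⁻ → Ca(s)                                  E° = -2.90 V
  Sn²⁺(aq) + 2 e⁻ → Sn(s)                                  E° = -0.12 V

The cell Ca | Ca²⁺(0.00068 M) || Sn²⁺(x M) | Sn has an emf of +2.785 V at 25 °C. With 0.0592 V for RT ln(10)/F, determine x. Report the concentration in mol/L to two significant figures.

0.0010 M

Sn²⁺/Sn is the cathode, Ca²⁺/Ca the anode: E°cell = +2.78 V, n = 2.
Overall reaction: Sn²⁺(aq) + Ca(s) → Sn(s) + Ca²⁺(aq); Q = [Ca²⁺]^1/[Sn²⁺]^1.
From E = E° − (0.0592/n) log Q: log Q = (E° − E)·n/0.0592 = (+2.78 − (+2.785))·2/0.0592 = -0.1689.
So 1·log[Sn²⁺] = 1·log(0.00068) − log Q = -3.1675 − (-0.1689) = -2.9986; [Sn²⁺] = 10^(-2.9986) ≈ 0.0010 M.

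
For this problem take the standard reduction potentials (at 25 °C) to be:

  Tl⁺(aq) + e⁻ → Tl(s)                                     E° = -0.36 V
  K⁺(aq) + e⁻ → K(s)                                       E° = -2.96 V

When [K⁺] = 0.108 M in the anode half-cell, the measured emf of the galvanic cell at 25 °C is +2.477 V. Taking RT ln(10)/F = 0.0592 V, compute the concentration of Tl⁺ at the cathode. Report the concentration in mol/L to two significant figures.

Tl⁺/Tl is the cathode, K⁺/K the anode: E°cell = +2.60 V, n = 1.
Overall reaction: Tl⁺(aq) + K(s) → Tl(s) + K⁺(aq); Q = [K⁺]^1/[Tl⁺]^1.
From E = E° − (0.0592/n) log Q: log Q = (E° − E)·n/0.0592 = (+2.60 − (+2.477))·1/0.0592 = 2.0777.
So 1·log[Tl⁺] = 1·log(0.108) − log Q = -0.9666 − (2.0777) = -3.0443; [Tl⁺] = 10^(-3.0443) ≈ 0.00090 M.

0.00090 M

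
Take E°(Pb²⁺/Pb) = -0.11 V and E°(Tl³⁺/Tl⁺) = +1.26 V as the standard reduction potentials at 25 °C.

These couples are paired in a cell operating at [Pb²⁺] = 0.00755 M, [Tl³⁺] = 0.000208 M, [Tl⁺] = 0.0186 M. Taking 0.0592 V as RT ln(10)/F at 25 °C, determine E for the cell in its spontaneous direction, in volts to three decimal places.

+1.375 V

Tl³⁺/Tl⁺ is the cathode (higher E°), Pb²⁺/Pb the anode: E°cell = +1.26 − (-0.11) = +1.37 V, n = 2.
Overall: Tl³⁺(aq) + Pb(s) → Tl⁺(aq) + Pb²⁺(aq)
Q = [Tl⁺]·[Pb²⁺] / ([Tl³⁺]); log Q = -0.171.
E = E° − (0.0592/n) log Q = +1.37 − (0.0592/2)(-0.171) = +1.375 V.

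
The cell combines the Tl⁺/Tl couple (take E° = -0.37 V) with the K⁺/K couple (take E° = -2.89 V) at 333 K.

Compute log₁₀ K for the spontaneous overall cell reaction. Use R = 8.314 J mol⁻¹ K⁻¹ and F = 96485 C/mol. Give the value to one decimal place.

Cathode: Tl⁺/Tl; anode: K⁺/K. E°cell = (-0.37) − (-2.89) = +2.52 V, with n = 1.
ΔG° = −nFE° = −RT ln K, so ln K = nFE°/(RT) = (1)(96485)(+2.52) / ((8.314)(333)) = 87.823.
log₁₀ K = 87.823 / ln 10 = 38.1.

38.1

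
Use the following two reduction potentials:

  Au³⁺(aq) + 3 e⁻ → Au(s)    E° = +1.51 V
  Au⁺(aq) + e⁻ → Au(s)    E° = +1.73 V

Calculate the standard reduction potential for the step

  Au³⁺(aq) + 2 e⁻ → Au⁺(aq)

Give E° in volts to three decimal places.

Sequential free energies add, so n₃E°₃ = n₁E°₁ + n₂E°₂.
With n₃ = 3, and the known step contributing 1×(+1.73) V, the unknown satisfies 2·E° = 3×(+1.51) − 1×(+1.73) = +2.800.
E° = +2.800 / 2 = +1.400 V.

+1.400 V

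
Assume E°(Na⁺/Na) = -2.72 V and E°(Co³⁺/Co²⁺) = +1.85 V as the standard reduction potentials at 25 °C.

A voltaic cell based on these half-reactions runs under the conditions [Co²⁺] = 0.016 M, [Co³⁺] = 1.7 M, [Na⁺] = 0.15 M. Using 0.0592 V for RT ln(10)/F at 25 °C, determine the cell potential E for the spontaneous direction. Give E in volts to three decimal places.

+4.739 V

Co³⁺/Co²⁺ is the cathode (higher E°), Na⁺/Na the anode: E°cell = +1.85 − (-2.72) = +4.57 V, n = 1.
Overall: Co³⁺(aq) + Na(s) → Co²⁺(aq) + Na⁺(aq)
Q = [Co²⁺]·[Na⁺] / ([Co³⁺]); log Q = -2.850.
E = E° − (0.0592/n) log Q = +4.57 − (0.0592/1)(-2.850) = +4.739 V.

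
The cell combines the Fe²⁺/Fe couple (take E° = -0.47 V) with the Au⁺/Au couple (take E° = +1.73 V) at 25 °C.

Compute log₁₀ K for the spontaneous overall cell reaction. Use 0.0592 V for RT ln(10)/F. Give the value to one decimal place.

Cathode: Au⁺/Au; anode: Fe²⁺/Fe. E°cell = +2.20 V, n = 2.
log K = nE°cell / 0.0592 = (2)(+2.20) / 0.0592 = 74.3.

74.3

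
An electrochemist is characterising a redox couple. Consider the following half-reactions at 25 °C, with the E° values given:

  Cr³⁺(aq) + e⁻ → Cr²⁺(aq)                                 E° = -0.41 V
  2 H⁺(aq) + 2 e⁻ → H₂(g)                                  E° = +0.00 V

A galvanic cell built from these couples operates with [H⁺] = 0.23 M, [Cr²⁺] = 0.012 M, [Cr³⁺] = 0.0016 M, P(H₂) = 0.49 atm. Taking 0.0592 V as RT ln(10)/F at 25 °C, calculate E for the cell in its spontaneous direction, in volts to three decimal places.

+0.433 V

H⁺/H₂ is the cathode (higher E°), Cr³⁺/Cr²⁺ the anode: E°cell = +0.00 − (-0.41) = +0.41 V, n = 2.
Overall: 2 H⁺(aq) + 2 Cr²⁺(aq) → H₂(g) + 2 Cr³⁺(aq)
Q = P(H₂)·[Cr³⁺]^2 / ([H⁺]^2·[Cr²⁺]^2); log Q = -0.783.
E = E° − (0.0592/n) log Q = +0.41 − (0.0592/2)(-0.783) = +0.433 V.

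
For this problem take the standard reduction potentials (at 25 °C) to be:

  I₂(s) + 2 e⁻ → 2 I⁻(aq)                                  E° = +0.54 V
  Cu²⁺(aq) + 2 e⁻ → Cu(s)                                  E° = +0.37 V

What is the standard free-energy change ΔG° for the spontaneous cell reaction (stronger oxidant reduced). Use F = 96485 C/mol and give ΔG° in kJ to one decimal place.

I₂/I⁻ (E° = +0.54 V) is the cathode; Cu²⁺/Cu (E° = +0.37 V) is the anode, so E°cell = +0.17 V.
Balancing electrons gives n = 2 (lcm of 2 and 2).
ΔG° = −nFE° = −(2)(96485)(+0.17) = -32,805 J = -32.8 kJ.

-32.8 kJ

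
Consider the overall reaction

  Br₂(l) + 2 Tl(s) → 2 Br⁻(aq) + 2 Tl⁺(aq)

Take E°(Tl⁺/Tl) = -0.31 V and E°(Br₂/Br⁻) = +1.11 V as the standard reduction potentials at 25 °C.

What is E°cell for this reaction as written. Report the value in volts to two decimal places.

The Br₂/Br⁻ couple has the higher reduction potential, so it is the cathode; Tl⁺/Tl is oxidised at the anode.
E°cell = E°(cathode) − E°(anode) = (+1.11) − (-0.31) = +1.42 V.

+1.42 V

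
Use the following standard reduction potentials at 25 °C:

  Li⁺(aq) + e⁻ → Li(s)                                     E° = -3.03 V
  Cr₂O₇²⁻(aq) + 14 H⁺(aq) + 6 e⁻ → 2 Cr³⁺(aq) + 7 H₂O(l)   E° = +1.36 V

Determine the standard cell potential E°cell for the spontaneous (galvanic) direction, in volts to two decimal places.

The Cr₂O₇²⁻/Cr³⁺ couple has the higher reduction potential, so it is the cathode; Li⁺/Li is oxidised at the anode.
E°cell = E°(cathode) − E°(anode) = (+1.36) − (-3.03) = +4.39 V.
Since E°cell > 0, the reaction is spontaneous under standard conditions.

+4.39 V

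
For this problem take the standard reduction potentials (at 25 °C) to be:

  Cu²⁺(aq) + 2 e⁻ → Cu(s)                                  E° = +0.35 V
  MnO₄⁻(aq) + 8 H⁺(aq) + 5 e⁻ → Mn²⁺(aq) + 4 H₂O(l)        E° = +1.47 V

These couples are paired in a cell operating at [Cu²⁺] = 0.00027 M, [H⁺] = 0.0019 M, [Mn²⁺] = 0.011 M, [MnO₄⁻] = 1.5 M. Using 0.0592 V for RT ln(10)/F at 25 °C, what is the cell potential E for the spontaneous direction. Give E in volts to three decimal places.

+0.993 V

MnO₄⁻/Mn²⁺ is the cathode (higher E°), Cu²⁺/Cu the anode: E°cell = +1.47 − (+0.35) = +1.12 V, n = 10.
Overall: 2 MnO₄⁻(aq) + 16 H⁺(aq) + 5 Cu(s) → 2 Mn²⁺(aq) + 8 H₂O(l) + 5 Cu²⁺(aq)
Q = [Mn²⁺]^2·[Cu²⁺]^5 / ([MnO₄⁻]^2·[H⁺]^16); log Q = 21.427.
E = E° − (0.0592/n) log Q = +1.12 − (0.0592/10)(21.427) = +0.993 V.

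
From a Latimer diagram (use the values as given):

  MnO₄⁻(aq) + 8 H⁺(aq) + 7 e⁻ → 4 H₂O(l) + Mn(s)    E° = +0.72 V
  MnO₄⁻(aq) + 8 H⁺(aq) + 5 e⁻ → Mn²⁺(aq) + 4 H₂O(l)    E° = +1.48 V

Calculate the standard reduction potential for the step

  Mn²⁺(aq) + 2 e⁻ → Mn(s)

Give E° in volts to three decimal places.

-1.180 V

Sequential free energies add, so n₃E°₃ = n₁E°₁ + n₂E°₂.
With n₃ = 7, and the known step contributing 5×(+1.48) V, the unknown satisfies 2·E° = 7×(+0.72) − 5×(+1.48) = -2.360.
E° = -2.360 / 2 = -1.180 V.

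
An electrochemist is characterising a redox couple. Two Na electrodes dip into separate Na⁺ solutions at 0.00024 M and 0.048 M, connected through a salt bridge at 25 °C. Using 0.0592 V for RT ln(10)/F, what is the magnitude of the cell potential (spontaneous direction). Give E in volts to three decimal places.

+0.136 V

For a concentration cell E°cell = 0. The 0.048 M side is the cathode (reduction is favoured where [Na⁺] is higher).
With n = 1, E = −(0.0592/1) log([Na⁺]ₐₙ/[Na⁺]꜀ₐₜ) = −(0.0592/1) log(0.00024/0.048) = −(0.0592/1)(-2.301) = +0.136 V.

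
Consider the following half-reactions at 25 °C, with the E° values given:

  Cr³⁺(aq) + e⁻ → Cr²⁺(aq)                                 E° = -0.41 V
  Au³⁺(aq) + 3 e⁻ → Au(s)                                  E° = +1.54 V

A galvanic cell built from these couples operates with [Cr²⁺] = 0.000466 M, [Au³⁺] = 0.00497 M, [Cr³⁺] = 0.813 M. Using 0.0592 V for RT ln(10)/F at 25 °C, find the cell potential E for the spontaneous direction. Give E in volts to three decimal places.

Au³⁺/Au is the cathode (higher E°), Cr³⁺/Cr²⁺ the anode: E°cell = +1.54 − (-0.41) = +1.95 V, n = 3.
Overall: Au³⁺(aq) + 3 Cr²⁺(aq) → Au(s) + 3 Cr³⁺(aq)
Q = [Cr³⁺]^3 / ([Au³⁺]·[Cr²⁺]^3); log Q = 12.029.
E = E° − (0.0592/n) log Q = +1.95 − (0.0592/3)(12.029) = +1.713 V.

+1.713 V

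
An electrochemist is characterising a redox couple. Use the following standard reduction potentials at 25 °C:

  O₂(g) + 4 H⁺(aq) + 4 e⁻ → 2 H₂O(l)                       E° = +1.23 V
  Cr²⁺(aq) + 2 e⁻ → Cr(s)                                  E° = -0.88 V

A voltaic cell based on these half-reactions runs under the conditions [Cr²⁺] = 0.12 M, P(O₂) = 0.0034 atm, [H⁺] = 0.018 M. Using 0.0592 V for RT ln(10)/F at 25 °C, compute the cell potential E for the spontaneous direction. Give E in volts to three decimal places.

O₂/H₂O is the cathode (higher E°), Cr²⁺/Cr the anode: E°cell = +1.23 − (-0.88) = +2.11 V, n = 4.
Overall: O₂(g) + 4 H⁺(aq) + 2 Cr(s) → 2 H₂O(l) + 2 Cr²⁺(aq)
Q = [Cr²⁺]^2 / (P(O₂)·[H⁺]^4); log Q = 7.606.
E = E° − (0.0592/n) log Q = +2.11 − (0.0592/4)(7.606) = +1.997 V.

+1.997 V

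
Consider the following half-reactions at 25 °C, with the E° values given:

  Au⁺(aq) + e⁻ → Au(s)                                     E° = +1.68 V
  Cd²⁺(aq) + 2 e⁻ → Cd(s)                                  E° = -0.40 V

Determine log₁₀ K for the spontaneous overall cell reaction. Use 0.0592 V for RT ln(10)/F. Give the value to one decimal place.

70.3

Cathode: Au⁺/Au; anode: Cd²⁺/Cd. E°cell = +2.08 V, n = 2.
log K = nE°cell / 0.0592 = (2)(+2.08) / 0.0592 = 70.3.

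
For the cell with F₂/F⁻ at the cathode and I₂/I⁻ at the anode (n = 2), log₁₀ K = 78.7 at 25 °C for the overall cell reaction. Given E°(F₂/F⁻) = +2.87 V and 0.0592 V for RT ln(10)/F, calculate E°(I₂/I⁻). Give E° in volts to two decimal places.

+0.54 V

E°cell = (0.0592/n)·log K = (0.0592/2)(78.7) = +2.330 V.
Since F₂/F⁻ is the cathode and I₂/I⁻ the anode, E°cell = E°(F₂/F⁻) − E°(I₂/I⁻).
So E°(I₂/I⁻) = E°(F₂/F⁻) − E°cell = (+2.87) − (+2.330) = +0.54 V.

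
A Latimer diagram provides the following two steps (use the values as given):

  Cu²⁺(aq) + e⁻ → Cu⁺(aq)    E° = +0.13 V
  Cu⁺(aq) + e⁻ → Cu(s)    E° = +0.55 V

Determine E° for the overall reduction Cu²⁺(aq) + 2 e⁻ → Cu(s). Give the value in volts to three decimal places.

+0.340 V

Since ΔG° = −nFE° is additive over sequential reductions, n₃E°₃ = n₁E°₁ + n₂E°₂.
E°₃ = (1×+0.13 + 1×+0.55) / 2 = (+0.680) / 2 = +0.340 V.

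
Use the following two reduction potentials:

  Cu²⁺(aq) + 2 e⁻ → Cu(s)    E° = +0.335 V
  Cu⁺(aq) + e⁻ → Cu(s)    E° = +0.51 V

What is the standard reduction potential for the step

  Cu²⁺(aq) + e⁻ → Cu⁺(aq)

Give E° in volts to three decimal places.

Sequential free energies add, so n₃E°₃ = n₁E°₁ + n₂E°₂.
With n₃ = 2, and the known step contributing 1×(+0.51) V, the unknown satisfies 1·E° = 2×(+0.335) − 1×(+0.51) = +0.160.
E° = +0.160 / 1 = +0.160 V.

+0.160 V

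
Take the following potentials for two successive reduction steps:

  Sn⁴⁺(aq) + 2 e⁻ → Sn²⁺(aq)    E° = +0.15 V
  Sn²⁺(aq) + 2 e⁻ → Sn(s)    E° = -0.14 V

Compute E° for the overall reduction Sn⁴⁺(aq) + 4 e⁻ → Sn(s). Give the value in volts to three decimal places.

Standard free energies of sequential steps add: ΔG°₃ = ΔG°₁ + ΔG°₂, so n₃E°₃ = n₁E°₁ + n₂E°₂.
E°₃ = (2×+0.15 + 2×-0.14) / 4 = (+0.020) / 4 = +0.005 V.

+0.005 V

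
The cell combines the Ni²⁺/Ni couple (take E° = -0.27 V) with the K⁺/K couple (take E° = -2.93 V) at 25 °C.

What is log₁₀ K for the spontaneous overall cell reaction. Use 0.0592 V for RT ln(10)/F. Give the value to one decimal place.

Cathode: Ni²⁺/Ni; anode: K⁺/K. E°cell = +2.66 V, n = 2.
log K = nE°cell / 0.0592 = (2)(+2.66) / 0.0592 = 89.9.

89.9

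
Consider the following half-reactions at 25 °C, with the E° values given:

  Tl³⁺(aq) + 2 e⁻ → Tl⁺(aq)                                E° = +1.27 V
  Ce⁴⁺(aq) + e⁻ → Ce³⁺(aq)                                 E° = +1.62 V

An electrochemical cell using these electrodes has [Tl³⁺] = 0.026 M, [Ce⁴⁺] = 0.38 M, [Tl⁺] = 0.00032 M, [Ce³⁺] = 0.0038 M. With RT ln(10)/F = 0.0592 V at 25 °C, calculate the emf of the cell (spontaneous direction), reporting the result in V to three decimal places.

+0.412 V

Ce⁴⁺/Ce³⁺ is the cathode (higher E°), Tl³⁺/Tl⁺ the anode: E°cell = +1.62 − (+1.27) = +0.35 V, n = 2.
Overall: 2 Ce⁴⁺(aq) + Tl⁺(aq) → 2 Ce³⁺(aq) + Tl³⁺(aq)
Q = [Ce³⁺]^2·[Tl³⁺] / ([Ce⁴⁺]^2·[Tl⁺]); log Q = -2.090.
E = E° − (0.0592/n) log Q = +0.35 − (0.0592/2)(-2.090) = +0.412 V.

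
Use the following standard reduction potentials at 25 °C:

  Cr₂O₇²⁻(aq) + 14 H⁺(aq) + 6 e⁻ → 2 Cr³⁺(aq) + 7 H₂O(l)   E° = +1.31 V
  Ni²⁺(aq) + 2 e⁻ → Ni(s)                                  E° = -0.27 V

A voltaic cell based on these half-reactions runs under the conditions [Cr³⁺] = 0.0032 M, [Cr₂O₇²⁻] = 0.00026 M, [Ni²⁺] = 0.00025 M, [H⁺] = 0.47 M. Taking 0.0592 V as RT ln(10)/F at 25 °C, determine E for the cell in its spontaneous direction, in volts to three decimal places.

+1.655 V

Cr₂O₇²⁻/Cr³⁺ is the cathode (higher E°), Ni²⁺/Ni the anode: E°cell = +1.31 − (-0.27) = +1.58 V, n = 6.
Overall: Cr₂O₇²⁻(aq) + 14 H⁺(aq) + 3 Ni(s) → 2 Cr³⁺(aq) + 7 H₂O(l) + 3 Ni²⁺(aq)
Q = [Cr³⁺]^2·[Ni²⁺]^3 / ([Cr₂O₇²⁻]·[H⁺]^14); log Q = -7.620.
E = E° − (0.0592/n) log Q = +1.58 − (0.0592/6)(-7.620) = +1.655 V.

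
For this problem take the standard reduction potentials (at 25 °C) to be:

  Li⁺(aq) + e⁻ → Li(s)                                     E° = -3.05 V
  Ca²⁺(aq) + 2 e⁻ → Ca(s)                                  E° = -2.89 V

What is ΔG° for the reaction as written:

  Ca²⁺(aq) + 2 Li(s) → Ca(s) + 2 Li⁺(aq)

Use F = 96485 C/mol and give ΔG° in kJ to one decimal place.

As written, Ca²⁺/Ca is reduced (cathode) and Li⁺/Li is oxidised (anode), so E°cell = (-2.89) − (-3.05) = +0.16 V.
Balancing electrons gives n = 2.
ΔG° = −nFE° = −(2)(96485)(+0.16) = -30,875 J = -30.9 kJ.

-30.9 kJ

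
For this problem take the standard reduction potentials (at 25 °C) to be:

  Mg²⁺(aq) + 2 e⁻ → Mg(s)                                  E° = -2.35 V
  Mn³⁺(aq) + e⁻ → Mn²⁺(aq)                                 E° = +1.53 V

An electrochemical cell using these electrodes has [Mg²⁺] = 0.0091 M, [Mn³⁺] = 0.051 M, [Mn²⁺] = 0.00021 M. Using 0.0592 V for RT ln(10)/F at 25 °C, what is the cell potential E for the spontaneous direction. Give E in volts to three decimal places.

Mn³⁺/Mn²⁺ is the cathode (higher E°), Mg²⁺/Mg the anode: E°cell = +1.53 − (-2.35) = +3.88 V, n = 2.
Overall: 2 Mn³⁺(aq) + Mg(s) → 2 Mn²⁺(aq) + Mg²⁺(aq)
Q = [Mn²⁺]^2·[Mg²⁺] / ([Mn³⁺]^2); log Q = -6.812.
E = E° − (0.0592/n) log Q = +3.88 − (0.0592/2)(-6.812) = +4.082 V.

+4.082 V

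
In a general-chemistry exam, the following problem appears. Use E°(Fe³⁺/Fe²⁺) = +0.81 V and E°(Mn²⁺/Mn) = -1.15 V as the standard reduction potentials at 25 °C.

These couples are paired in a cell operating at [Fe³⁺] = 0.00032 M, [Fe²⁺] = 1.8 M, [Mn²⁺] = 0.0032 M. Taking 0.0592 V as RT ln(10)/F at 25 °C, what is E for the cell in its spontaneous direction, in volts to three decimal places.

+1.812 V

Fe³⁺/Fe²⁺ is the cathode (higher E°), Mn²⁺/Mn the anode: E°cell = +0.81 − (-1.15) = +1.96 V, n = 2.
Overall: 2 Fe³⁺(aq) + Mn(s) → 2 Fe²⁺(aq) + Mn²⁺(aq)
Q = [Fe²⁺]^2·[Mn²⁺] / ([Fe³⁺]^2); log Q = 5.005.
E = E° − (0.0592/n) log Q = +1.96 − (0.0592/2)(5.005) = +1.812 V.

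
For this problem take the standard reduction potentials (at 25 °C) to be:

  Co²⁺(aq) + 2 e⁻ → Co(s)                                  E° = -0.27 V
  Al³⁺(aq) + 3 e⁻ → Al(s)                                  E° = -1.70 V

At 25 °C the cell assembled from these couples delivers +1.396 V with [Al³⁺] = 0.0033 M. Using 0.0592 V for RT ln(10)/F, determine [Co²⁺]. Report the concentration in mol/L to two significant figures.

0.0016 M

Co²⁺/Co is the cathode, Al³⁺/Al the anode: E°cell = +1.43 V, n = 6.
Overall reaction: 3 Co²⁺(aq) + 2 Al(s) → 3 Co(s) + 2 Al³⁺(aq); Q = [Al³⁺]^2/[Co²⁺]^3.
From E = E° − (0.0592/n) log Q: log Q = (E° − E)·n/0.0592 = (+1.43 − (+1.396))·6/0.0592 = 3.4459.
So 3·log[Co²⁺] = 2·log(0.0033) − log Q = -4.9630 − (3.4459) = -8.4089; log[Co²⁺] = -8.4089 / 3 = -2.8030; [Co²⁺] = 10^(-2.8030) ≈ 0.0016 M.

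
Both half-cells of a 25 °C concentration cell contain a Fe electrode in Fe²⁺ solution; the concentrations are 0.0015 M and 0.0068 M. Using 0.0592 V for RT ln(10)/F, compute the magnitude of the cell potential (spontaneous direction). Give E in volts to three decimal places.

For a concentration cell E°cell = 0. The 0.0068 M side is the cathode (reduction is favoured where [Fe²⁺] is higher).
With n = 2, E = −(0.0592/2) log([Fe²⁺]ₐₙ/[Fe²⁺]꜀ₐₜ) = −(0.0592/2) log(0.0015/0.0068) = −(0.0592/2)(-0.656) = +0.019 V.

+0.019 V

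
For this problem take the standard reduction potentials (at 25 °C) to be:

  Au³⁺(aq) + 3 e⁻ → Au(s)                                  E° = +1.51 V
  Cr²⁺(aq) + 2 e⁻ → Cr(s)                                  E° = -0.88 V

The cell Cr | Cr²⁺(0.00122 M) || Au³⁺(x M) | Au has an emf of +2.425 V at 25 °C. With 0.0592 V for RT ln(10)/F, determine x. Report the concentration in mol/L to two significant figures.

Au³⁺/Au is the cathode, Cr²⁺/Cr the anode: E°cell = +2.39 V, n = 6.
Overall reaction: 2 Au³⁺(aq) + 3 Cr(s) → 2 Au(s) + 3 Cr²⁺(aq); Q = [Cr²⁺]^3/[Au³⁺]^2.
From E = E° − (0.0592/n) log Q: log Q = (E° − E)·n/0.0592 = (+2.39 − (+2.425))·6/0.0592 = -3.5473.
So 2·log[Au³⁺] = 3·log(0.00122) − log Q = -8.7409 − (-3.5473) = -5.1936; log[Au³⁺] = -5.1936 / 2 = -2.5968; [Au³⁺] = 10^(-2.5968) ≈ 0.0025 M.

0.0025 M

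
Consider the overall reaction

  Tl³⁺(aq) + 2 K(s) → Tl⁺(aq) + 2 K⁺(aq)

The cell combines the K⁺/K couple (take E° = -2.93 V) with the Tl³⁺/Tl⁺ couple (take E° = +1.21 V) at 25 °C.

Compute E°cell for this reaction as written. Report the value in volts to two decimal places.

The Tl³⁺/Tl⁺ couple has the higher reduction potential, so it is the cathode; K⁺/K is oxidised at the anode.
E°cell = E°(cathode) − E°(anode) = (+1.21) − (-2.93) = +4.14 V.

+4.14 V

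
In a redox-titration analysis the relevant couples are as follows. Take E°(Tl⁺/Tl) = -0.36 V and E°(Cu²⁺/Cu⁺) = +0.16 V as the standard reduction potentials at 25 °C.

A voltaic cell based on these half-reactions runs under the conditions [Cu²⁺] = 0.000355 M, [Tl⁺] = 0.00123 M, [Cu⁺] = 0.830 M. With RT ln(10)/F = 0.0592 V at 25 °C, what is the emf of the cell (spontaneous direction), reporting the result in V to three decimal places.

Cu²⁺/Cu⁺ is the cathode (higher E°), Tl⁺/Tl the anode: E°cell = +0.16 − (-0.36) = +0.52 V, n = 1.
Overall: Cu²⁺(aq) + Tl(s) → Cu⁺(aq) + Tl⁺(aq)
Q = [Cu⁺]·[Tl⁺] / ([Cu²⁺]); log Q = 0.459.
E = E° − (0.0592/n) log Q = +0.52 − (0.0592/1)(0.459) = +0.493 V.

+0.493 V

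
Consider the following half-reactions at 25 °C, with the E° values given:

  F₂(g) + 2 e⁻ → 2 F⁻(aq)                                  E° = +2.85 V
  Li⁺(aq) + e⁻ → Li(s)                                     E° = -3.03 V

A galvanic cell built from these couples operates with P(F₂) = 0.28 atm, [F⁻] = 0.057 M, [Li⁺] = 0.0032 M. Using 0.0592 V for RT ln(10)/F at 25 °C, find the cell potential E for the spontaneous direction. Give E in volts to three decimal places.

F₂/F⁻ is the cathode (higher E°), Li⁺/Li the anode: E°cell = +2.85 − (-3.03) = +5.88 V, n = 2.
Overall: F₂(g) + 2 Li(s) → 2 F⁻(aq) + 2 Li⁺(aq)
Q = [F⁻]^2·[Li⁺]^2 / (P(F₂)); log Q = -6.925.
E = E° − (0.0592/n) log Q = +5.88 − (0.0592/2)(-6.925) = +6.085 V.

+6.085 V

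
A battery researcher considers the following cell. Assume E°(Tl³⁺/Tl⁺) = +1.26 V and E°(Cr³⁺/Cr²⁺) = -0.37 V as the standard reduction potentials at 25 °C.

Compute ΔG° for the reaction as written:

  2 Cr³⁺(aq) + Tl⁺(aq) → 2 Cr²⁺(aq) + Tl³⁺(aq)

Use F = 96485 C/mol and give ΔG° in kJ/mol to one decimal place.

+314.5 kJ/mol

As written, Cr³⁺/Cr²⁺ is reduced (cathode) and Tl³⁺/Tl⁺ is oxidised (anode), so E°cell = (-0.37) − (+1.26) = -1.63 V.
Balancing electrons gives n = 2.
ΔG° = −nFE° = −(2)(96485)(-1.63) = 314,541 J = +314.5 kJ/mol.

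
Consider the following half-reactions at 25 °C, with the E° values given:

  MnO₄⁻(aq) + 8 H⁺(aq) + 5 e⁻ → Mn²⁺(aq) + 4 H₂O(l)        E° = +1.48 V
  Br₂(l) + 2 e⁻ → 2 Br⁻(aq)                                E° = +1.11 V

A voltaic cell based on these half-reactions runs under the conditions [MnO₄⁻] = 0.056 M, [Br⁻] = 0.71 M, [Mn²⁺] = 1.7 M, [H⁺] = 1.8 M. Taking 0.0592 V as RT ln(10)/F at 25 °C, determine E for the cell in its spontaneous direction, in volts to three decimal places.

+0.368 V

MnO₄⁻/Mn²⁺ is the cathode (higher E°), Br₂/Br⁻ the anode: E°cell = +1.48 − (+1.11) = +0.37 V, n = 10.
Overall: 2 MnO₄⁻(aq) + 16 H⁺(aq) + 10 Br⁻(aq) → 2 Mn²⁺(aq) + 8 H₂O(l) + 5 Br₂(l)
Q = [Mn²⁺]^2 / ([MnO₄⁻]^2·[H⁺]^16·[Br⁻]^10); log Q = 0.368.
E = E° − (0.0592/n) log Q = +0.37 − (0.0592/10)(0.368) = +0.368 V.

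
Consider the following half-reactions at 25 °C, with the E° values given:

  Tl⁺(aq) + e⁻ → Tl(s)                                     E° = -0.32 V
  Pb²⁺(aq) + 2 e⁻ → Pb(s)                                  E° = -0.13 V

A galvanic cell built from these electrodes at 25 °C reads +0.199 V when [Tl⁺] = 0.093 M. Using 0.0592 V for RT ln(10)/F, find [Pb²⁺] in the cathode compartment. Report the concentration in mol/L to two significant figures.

0.017 M

Pb²⁺/Pb is the cathode, Tl⁺/Tl the anode: E°cell = +0.19 V, n = 2.
Overall reaction: Pb²⁺(aq) + 2 Tl(s) → Pb(s) + 2 Tl⁺(aq); Q = [Tl⁺]^2/[Pb²⁺]^1.
From E = E° − (0.0592/n) log Q: log Q = (E° − E)·n/0.0592 = (+0.19 − (+0.199))·2/0.0592 = -0.3041.
So 1·log[Pb²⁺] = 2·log(0.093) − log Q = -2.0630 − (-0.3041) = -1.7589; [Pb²⁺] = 10^(-1.7589) ≈ 0.017 M.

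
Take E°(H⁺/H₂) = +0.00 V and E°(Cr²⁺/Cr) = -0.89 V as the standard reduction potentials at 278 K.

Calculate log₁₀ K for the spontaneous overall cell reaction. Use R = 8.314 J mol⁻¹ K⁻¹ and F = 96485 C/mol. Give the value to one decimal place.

32.3

Cathode: H⁺/H₂; anode: Cr²⁺/Cr. E°cell = (+0.00) − (-0.89) = +0.89 V, with n = 2.
ΔG° = −nFE° = −RT ln K, so ln K = nFE°/(RT) = (2)(96485)(+0.89) / ((8.314)(278)) = 74.306.
log₁₀ K = 74.306 / ln 10 = 32.3.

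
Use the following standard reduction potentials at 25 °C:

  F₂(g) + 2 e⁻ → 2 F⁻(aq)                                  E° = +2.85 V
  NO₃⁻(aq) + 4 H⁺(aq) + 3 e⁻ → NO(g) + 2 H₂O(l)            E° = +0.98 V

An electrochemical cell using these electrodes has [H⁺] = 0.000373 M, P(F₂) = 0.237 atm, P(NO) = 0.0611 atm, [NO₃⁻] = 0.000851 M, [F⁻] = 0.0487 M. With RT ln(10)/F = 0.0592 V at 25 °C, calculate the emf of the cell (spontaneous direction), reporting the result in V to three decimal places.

F₂/F⁻ is the cathode (higher E°), NO₃⁻/NO the anode: E°cell = +2.85 − (+0.98) = +1.87 V, n = 6.
Overall: 3 F₂(g) + 2 NO(g) + 4 H₂O(l) → 6 F⁻(aq) + 2 NO₃⁻(aq) + 8 H⁺(aq)
Q = [F⁻]^6·[NO₃⁻]^2·[H⁺]^8 / (P(F₂)^3·P(NO)^2); log Q = -37.138.
E = E° − (0.0592/n) log Q = +1.87 − (0.0592/6)(-37.138) = +2.236 V.

+2.236 V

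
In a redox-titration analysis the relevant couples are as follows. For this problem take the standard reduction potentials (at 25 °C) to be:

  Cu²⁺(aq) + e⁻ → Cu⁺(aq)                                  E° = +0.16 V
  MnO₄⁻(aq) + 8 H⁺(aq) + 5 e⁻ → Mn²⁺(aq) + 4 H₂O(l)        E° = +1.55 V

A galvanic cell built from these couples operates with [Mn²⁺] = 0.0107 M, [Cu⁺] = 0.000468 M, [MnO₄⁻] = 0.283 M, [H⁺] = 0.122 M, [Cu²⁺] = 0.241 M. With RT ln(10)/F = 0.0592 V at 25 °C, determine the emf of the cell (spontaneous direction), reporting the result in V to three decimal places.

+1.160 V

MnO₄⁻/Mn²⁺ is the cathode (higher E°), Cu²⁺/Cu⁺ the anode: E°cell = +1.55 − (+0.16) = +1.39 V, n = 5.
Overall: MnO₄⁻(aq) + 8 H⁺(aq) + 5 Cu⁺(aq) → Mn²⁺(aq) + 4 H₂O(l) + 5 Cu²⁺(aq)
Q = [Mn²⁺]·[Cu²⁺]^5 / ([MnO₄⁻]·[H⁺]^8·[Cu⁺]^5); log Q = 19.446.
E = E° − (0.0592/n) log Q = +1.39 − (0.0592/5)(19.446) = +1.160 V.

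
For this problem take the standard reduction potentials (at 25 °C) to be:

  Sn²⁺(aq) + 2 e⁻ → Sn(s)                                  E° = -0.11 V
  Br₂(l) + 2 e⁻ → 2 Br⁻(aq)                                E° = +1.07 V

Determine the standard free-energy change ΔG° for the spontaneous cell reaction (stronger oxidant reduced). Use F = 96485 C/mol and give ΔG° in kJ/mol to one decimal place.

Br₂/Br⁻ (E° = +1.07 V) is the cathode; Sn²⁺/Sn (E° = -0.11 V) is the anode, so E°cell = +1.18 V.
Balancing electrons gives n = 2 (lcm of 2 and 2).
ΔG° = −nFE° = −(2)(96485)(+1.18) = -227,705 J = -227.7 kJ/mol.

-227.7 kJ/mol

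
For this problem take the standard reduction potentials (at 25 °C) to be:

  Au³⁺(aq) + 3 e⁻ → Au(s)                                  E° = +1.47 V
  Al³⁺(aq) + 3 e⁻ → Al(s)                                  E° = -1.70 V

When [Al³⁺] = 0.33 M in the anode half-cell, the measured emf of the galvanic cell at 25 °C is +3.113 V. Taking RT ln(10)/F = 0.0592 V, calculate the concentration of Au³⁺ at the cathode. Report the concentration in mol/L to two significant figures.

Au³⁺/Au is the cathode, Al³⁺/Al the anode: E°cell = +3.17 V, n = 3.
Overall reaction: Au³⁺(aq) + Al(s) → Au(s) + Al³⁺(aq); Q = [Al³⁺]^1/[Au³⁺]^1.
From E = E° − (0.0592/n) log Q: log Q = (E° − E)·n/0.0592 = (+3.17 − (+3.113))·3/0.0592 = 2.8885.
So 1·log[Au³⁺] = 1·log(0.33) − log Q = -0.4815 − (2.8885) = -3.3700; [Au³⁺] = 10^(-3.3700) ≈ 0.00043 M.

0.00043 M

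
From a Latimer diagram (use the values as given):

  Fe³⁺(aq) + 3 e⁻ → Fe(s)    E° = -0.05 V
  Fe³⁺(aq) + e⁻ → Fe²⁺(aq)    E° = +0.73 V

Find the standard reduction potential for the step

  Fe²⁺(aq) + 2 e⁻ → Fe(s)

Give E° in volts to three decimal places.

-0.440 V

Sequential free energies add, so n₃E°₃ = n₁E°₁ + n₂E°₂.
With n₃ = 3, and the known step contributing 1×(+0.73) V, the unknown satisfies 2·E° = 3×(-0.05) − 1×(+0.73) = -0.880.
E° = -0.880 / 2 = -0.440 V.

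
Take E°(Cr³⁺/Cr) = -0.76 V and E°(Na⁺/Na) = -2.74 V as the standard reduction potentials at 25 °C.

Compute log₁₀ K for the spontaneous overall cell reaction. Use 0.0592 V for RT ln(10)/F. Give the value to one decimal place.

100.3

Cathode: Cr³⁺/Cr; anode: Na⁺/Na. E°cell = +1.98 V, n = 3.
log K = nE°cell / 0.0592 = (3)(+1.98) / 0.0592 = 100.3.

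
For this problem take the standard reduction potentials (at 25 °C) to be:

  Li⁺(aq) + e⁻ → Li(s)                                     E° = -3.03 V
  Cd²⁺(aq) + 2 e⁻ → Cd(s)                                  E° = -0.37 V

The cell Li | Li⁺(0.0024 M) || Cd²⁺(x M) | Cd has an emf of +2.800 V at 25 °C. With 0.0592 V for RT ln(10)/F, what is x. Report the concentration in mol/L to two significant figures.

Cd²⁺/Cd is the cathode, Li⁺/Li the anode: E°cell = +2.66 V, n = 2.
Overall reaction: Cd²⁺(aq) + 2 Li(s) → Cd(s) + 2 Li⁺(aq); Q = [Li⁺]^2/[Cd²⁺]^1.
From E = E° − (0.0592/n) log Q: log Q = (E° − E)·n/0.0592 = (+2.66 − (+2.800))·2/0.0592 = -4.7297.
So 1·log[Cd²⁺] = 2·log(0.0024) − log Q = -5.2396 − (-4.7297) = -0.5099; [Cd²⁺] = 10^(-0.5099) ≈ 0.31 M.

0.31 M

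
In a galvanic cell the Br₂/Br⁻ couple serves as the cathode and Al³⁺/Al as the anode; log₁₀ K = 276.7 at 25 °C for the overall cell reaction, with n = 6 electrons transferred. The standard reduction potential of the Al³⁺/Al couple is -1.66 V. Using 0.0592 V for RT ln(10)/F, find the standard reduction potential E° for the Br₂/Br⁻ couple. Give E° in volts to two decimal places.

E°cell = (0.0592/n)·log K = (0.0592/6)(276.7) = +2.730 V.
Since Br₂/Br⁻ is the cathode and Al³⁺/Al the anode, E°cell = E°(Br₂/Br⁻) − E°(Al³⁺/Al).
So E°(Br₂/Br⁻) = E°cell + E°(Al³⁺/Al) = +2.730 + (-1.66) = +1.07 V.

+1.07 V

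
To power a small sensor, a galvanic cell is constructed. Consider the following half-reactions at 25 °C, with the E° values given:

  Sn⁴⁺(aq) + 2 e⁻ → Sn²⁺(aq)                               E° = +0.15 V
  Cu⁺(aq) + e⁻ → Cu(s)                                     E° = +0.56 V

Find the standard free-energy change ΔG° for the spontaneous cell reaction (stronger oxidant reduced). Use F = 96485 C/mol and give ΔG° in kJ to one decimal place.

Cu⁺/Cu (E° = +0.56 V) is the cathode; Sn⁴⁺/Sn²⁺ (E° = +0.15 V) is the anode, so E°cell = +0.41 V.
Balancing electrons gives n = 2 (lcm of 1 and 2).
ΔG° = −nFE° = −(2)(96485)(+0.41) = -79,118 J = -79.1 kJ.

-79.1 kJ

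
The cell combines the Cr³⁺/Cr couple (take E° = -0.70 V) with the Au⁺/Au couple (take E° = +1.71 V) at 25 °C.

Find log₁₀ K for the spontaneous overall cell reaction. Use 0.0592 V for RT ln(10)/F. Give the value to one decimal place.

Cathode: Au⁺/Au; anode: Cr³⁺/Cr. E°cell = +2.41 V, n = 3.
log K = nE°cell / 0.0592 = (3)(+2.41) / 0.0592 = 122.1.

122.1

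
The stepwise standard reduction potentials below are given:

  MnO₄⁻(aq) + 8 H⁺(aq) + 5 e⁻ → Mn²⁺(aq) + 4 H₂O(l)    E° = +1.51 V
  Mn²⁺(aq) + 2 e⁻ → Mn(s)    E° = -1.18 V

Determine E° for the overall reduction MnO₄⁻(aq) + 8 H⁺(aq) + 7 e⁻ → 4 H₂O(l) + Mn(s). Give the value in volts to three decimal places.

+0.741 V

Since ΔG° = −nFE° is additive over sequential reductions, n₃E°₃ = n₁E°₁ + n₂E°₂.
E°₃ = (5×+1.51 + 2×-1.18) / 7 = (+5.190) / 7 = +0.741 V.
Simply averaging or adding the two E° values would be wrong; the electron-weighted sum is required.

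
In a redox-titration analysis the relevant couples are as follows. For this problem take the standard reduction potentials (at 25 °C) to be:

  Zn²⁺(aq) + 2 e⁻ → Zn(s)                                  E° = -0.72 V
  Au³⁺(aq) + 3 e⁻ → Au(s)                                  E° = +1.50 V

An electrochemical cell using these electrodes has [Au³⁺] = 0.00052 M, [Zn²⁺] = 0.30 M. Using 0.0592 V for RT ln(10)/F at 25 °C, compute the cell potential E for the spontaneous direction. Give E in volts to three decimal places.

Au³⁺/Au is the cathode (higher E°), Zn²⁺/Zn the anode: E°cell = +1.50 − (-0.72) = +2.22 V, n = 6.
Overall: 2 Au³⁺(aq) + 3 Zn(s) → 2 Au(s) + 3 Zn²⁺(aq)
Q = [Zn²⁺]^3 / ([Au³⁺]^2); log Q = 4.999.
E = E° − (0.0592/n) log Q = +2.22 − (0.0592/6)(4.999) = +2.171 V.

+2.171 V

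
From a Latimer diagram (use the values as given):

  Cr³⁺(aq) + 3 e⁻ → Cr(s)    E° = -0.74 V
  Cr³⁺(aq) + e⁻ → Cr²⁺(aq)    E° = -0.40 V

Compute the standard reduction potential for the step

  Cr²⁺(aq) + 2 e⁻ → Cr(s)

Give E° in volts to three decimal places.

Sequential free energies add, so n₃E°₃ = n₁E°₁ + n₂E°₂.
With n₃ = 3, and the known step contributing 1×(-0.40) V, the unknown satisfies 2·E° = 3×(-0.74) − 1×(-0.40) = -1.820.
E° = -1.820 / 2 = -0.910 V.

-0.910 V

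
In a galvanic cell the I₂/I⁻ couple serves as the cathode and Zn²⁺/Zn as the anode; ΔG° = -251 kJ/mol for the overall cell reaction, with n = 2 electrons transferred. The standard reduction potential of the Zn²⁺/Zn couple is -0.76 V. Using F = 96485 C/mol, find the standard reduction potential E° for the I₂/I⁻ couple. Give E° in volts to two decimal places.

+0.54 V

E°cell = −ΔG°/(nF) = −(-251×10³)/((2)(96485)) = +1.301 V.
Since I₂/I⁻ is the cathode and Zn²⁺/Zn the anode, E°cell = E°(I₂/I⁻) − E°(Zn²⁺/Zn).
So E°(I₂/I⁻) = E°cell + E°(Zn²⁺/Zn) = +1.301 + (-0.76) = +0.54 V.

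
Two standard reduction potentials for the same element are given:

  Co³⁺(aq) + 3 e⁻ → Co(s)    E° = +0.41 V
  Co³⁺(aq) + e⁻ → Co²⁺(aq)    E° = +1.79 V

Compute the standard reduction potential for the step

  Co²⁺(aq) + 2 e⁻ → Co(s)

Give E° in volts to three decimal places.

Sequential free energies add, so n₃E°₃ = n₁E°₁ + n₂E°₂.
With n₃ = 3, and the known step contributing 1×(+1.79) V, the unknown satisfies 2·E° = 3×(+0.41) − 1×(+1.79) = -0.560.
E° = -0.560 / 2 = -0.280 V.

-0.280 V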